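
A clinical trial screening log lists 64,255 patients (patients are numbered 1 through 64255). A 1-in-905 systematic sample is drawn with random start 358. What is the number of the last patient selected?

k = 905
71st selection = r + (71−1)·k = 358 + 70×905 = 358 + 63350 = 63708

63708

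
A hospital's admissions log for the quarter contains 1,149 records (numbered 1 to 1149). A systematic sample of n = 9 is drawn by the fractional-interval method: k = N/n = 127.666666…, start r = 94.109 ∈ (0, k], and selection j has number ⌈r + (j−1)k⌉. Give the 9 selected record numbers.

j=1: r + 0k = 94.109 → ⌈·⌉ = 95
j=2: r + 1k = 221.775666… → ⌈·⌉ = 222
j=3: r + 2k = 349.442333… → ⌈·⌉ = 350
j=4: r + 3k = 477.109 → ⌈·⌉ = 478
j=5: r + 4k = 604.775666… → ⌈·⌉ = 605
j=6: r + 5k = 732.442333… → ⌈·⌉ = 733
j=7: r + 6k = 860.109 → ⌈·⌉ = 861
j=8: r + 7k = 987.775666… → ⌈·⌉ = 988
j=9: r + 8k = 1115.442333… → ⌈·⌉ = 1116

95, 222, 350, 478, 605, 733, 861, 988, 1116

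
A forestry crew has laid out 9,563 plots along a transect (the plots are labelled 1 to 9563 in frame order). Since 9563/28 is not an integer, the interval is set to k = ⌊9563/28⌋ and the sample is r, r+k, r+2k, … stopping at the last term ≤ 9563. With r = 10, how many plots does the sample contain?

29

k = ⌊9563/28⌋ = 341
Achieved size = ⌊(9563 − 10)/341⌋ + 1 = ⌊9553/341⌋ + 1 = 28 + 1 = 29
(last selection: 10 + 28×341 = 9558 ≤ 9563; next would be 9899 > 9563)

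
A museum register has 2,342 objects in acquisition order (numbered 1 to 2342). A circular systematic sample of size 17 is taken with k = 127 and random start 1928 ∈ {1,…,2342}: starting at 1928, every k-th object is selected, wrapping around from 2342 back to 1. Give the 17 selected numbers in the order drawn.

1928, 2055, 2182, 2309, 94, 221, 348, 475, 602, 729, 856, 983, 1110, 1237, 1364, 1491, 1618

Selection 1: 1928
Selection 2: 1928 + 127 = 2055
Selection 3: 2055 + 127 = 2182
Selection 4: 2182 + 127 = 2309
Selection 5: 2309 + 127 = 2436 → 2436 − 2342 = 94
Selection 6: 94 + 127 = 221
Selection 7: 221 + 127 = 348
Selection 8: 348 + 127 = 475
Selection 9: 475 + 127 = 602
Selection 10: 602 + 127 = 729
Selection 11: 729 + 127 = 856
Selection 12: 856 + 127 = 983
Selection 13: 983 + 127 = 1110
Selection 14: 1110 + 127 = 1237
Selection 15: 1237 + 127 = 1364
Selection 16: 1364 + 127 = 1491
Selection 17: 1491 + 127 = 1618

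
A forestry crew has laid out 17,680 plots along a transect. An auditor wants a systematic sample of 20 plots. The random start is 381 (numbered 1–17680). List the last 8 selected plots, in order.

10989, 11873, 12757, 13641, 14525, 15409, 16293, 17177

k = N/n = 17680/20 = 884
13th selection = 381 + 12×884 = 10989
14th: 10989 + 884 = 11873
15th: 11873 + 884 = 12757
16th: 12757 + 884 = 13641
17th: 13641 + 884 = 14525
18th: 14525 + 884 = 15409
19th: 15409 + 884 = 16293
20th: 16293 + 884 = 17177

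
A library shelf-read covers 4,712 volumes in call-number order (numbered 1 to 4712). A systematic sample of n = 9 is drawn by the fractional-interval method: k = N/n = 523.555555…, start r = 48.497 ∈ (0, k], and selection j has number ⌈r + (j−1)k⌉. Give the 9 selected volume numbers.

49, 573, 1096, 1620, 2143, 2667, 3190, 3714, 4237

j=1: r + 0k = 48.497 → ⌈·⌉ = 49
j=2: r + 1k = 572.052555… → ⌈·⌉ = 573
j=3: r + 2k = 1095.608111… → ⌈·⌉ = 1096
j=4: r + 3k = 1619.163666… → ⌈·⌉ = 1620
j=5: r + 4k = 2142.719222… → ⌈·⌉ = 2143
j=6: r + 5k = 2666.274777… → ⌈·⌉ = 2667
j=7: r + 6k = 3189.830333… → ⌈·⌉ = 3190
j=8: r + 7k = 3713.385888… → ⌈·⌉ = 3714
j=9: r + 8k = 4236.941444… → ⌈·⌉ = 4237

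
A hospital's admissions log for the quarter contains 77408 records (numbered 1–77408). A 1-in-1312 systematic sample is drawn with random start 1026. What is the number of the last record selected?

77122

k = 1312
59th selection = r + (59−1)·k = 1026 + 58×1312 = 1026 + 76096 = 77122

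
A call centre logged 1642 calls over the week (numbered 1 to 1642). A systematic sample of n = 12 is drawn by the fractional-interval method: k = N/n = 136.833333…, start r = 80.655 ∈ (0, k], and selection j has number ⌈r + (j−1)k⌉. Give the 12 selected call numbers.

81, 218, 355, 492, 628, 765, 902, 1039, 1176, 1313, 1449, 1586

j=1: r + 0k = 80.655 → ⌈·⌉ = 81
j=2: r + 1k = 217.488333… → ⌈·⌉ = 218
j=3: r + 2k = 354.321666… → ⌈·⌉ = 355
j=4: r + 3k = 491.155 → ⌈·⌉ = 492
j=5: r + 4k = 627.988333… → ⌈·⌉ = 628
j=6: r + 5k = 764.821666… → ⌈·⌉ = 765
j=7: r + 6k = 901.655 → ⌈·⌉ = 902
j=8: r + 7k = 1038.488333… → ⌈·⌉ = 1039
j=9: r + 8k = 1175.321666… → ⌈·⌉ = 1176
j=10: r + 9k = 1312.155 → ⌈·⌉ = 1313
j=11: r + 10k = 1448.988333… → ⌈·⌉ = 1449
j=12: r + 11k = 1585.821666… → ⌈·⌉ = 1586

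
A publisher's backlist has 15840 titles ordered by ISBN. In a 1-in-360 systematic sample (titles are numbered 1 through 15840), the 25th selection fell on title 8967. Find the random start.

327

k = 360
r = 8967 − (25−1)×360 = 8967 − 8640 = 327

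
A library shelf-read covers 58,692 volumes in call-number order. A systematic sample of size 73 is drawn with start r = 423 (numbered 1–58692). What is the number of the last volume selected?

k = 58692/73 = 804
73rd selection = r + (73−1)·k = 423 + 72×804 = 423 + 57888 = 58311

58311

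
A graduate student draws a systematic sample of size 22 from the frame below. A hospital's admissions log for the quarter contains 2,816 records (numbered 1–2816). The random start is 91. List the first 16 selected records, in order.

91, 219, 347, 475, 603, 731, 859, 987, 1115, 1243, 1371, 1499, 1627, 1755, 1883, 2011

k = N/n = 2816/22 = 128
record 1: 91
record 2: 91 + 128 = 219
record 3: 219 + 128 = 347
record 4: 347 + 128 = 475
record 5: 475 + 128 = 603
record 6: 603 + 128 = 731
record 7: 731 + 128 = 859
record 8: 859 + 128 = 987
record 9: 987 + 128 = 1115
record 10: 1115 + 128 = 1243
record 11: 1243 + 128 = 1371
record 12: 1371 + 128 = 1499
record 13: 1499 + 128 = 1627
record 14: 1627 + 128 = 1755
record 15: 1755 + 128 = 1883
record 16: 1883 + 128 = 2011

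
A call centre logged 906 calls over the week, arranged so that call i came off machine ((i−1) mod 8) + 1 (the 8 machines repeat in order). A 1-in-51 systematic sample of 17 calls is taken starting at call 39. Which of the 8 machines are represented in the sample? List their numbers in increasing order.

Consecutive selections differ by k = 51, so their machine numbers differ by 51 mod 8 = 3.
gcd(51, 8) = 1, so the sample visits 8/1 = 8 distinct residues mod 8.
Start 39 is machine 7; the machines hit are 1, 2, 3, 4, 5, 6, 7, 8.

1, 2, 3, 4, 5, 6, 7, 8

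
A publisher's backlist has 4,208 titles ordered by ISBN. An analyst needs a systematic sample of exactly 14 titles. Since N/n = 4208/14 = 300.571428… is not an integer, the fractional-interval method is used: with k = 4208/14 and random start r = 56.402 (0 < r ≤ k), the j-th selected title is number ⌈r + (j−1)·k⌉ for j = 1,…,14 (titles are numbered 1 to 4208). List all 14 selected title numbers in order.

j=1: r + 0k = 56.402 → ⌈·⌉ = 57
j=2: r + 1k = 356.973428… → ⌈·⌉ = 357
j=3: r + 2k = 657.544857… → ⌈·⌉ = 658
j=4: r + 3k = 958.116285… → ⌈·⌉ = 959
j=5: r + 4k = 1258.687714… → ⌈·⌉ = 1259
j=6: r + 5k = 1559.259142… → ⌈·⌉ = 1560
j=7: r + 6k = 1859.830571… → ⌈·⌉ = 1860
j=8: r + 7k = 2160.402 → ⌈·⌉ = 2161
j=9: r + 8k = 2460.973428… → ⌈·⌉ = 2461
j=10: r + 9k = 2761.544857… → ⌈·⌉ = 2762
j=11: r + 10k = 3062.116285… → ⌈·⌉ = 3063
j=12: r + 11k = 3362.687714… → ⌈·⌉ = 3363
j=13: r + 12k = 3663.259142… → ⌈·⌉ = 3664
j=14: r + 13k = 3963.830571… → ⌈·⌉ = 3964

57, 357, 658, 959, 1259, 1560, 1860, 2161, 2461, 2762, 3063, 3363, 3664, 3964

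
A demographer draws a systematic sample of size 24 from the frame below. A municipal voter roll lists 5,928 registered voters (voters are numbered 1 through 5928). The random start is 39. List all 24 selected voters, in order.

39, 286, 533, 780, 1027, 1274, 1521, 1768, 2015, 2262, 2509, 2756, 3003, 3250, 3497, 3744, 3991, 4238, 4485, 4732, 4979, 5226, 5473, 5720

k = N/n = 5928/24 = 247
voter 1: 39
voter 2: 39 + 247 = 286
voter 3: 286 + 247 = 533
voter 4: 533 + 247 = 780
voter 5: 780 + 247 = 1027
voter 6: 1027 + 247 = 1274
voter 7: 1274 + 247 = 1521
voter 8: 1521 + 247 = 1768
voter 9: 1768 + 247 = 2015
voter 10: 2015 + 247 = 2262
voter 11: 2262 + 247 = 2509
voter 12: 2509 + 247 = 2756
voter 13: 2756 + 247 = 3003
voter 14: 3003 + 247 = 3250
voter 15: 3250 + 247 = 3497
voter 16: 3497 + 247 = 3744
voter 17: 3744 + 247 = 3991
voter 18: 3991 + 247 = 4238
voter 19: 4238 + 247 = 4485
voter 20: 4485 + 247 = 4732
voter 21: 4732 + 247 = 4979
voter 22: 4979 + 247 = 5226
voter 23: 5226 + 247 = 5473
voter 24: 5473 + 247 = 5720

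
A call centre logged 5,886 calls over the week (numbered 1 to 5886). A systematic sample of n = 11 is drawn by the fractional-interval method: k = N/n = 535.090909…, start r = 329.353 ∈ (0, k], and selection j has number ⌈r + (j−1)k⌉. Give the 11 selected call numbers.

330, 865, 1400, 1935, 2470, 3005, 3540, 4075, 4611, 5146, 5681

j=1: r + 0k = 329.353 → ⌈·⌉ = 330
j=2: r + 1k = 864.443909… → ⌈·⌉ = 865
j=3: r + 2k = 1399.534818… → ⌈·⌉ = 1400
j=4: r + 3k = 1934.625727… → ⌈·⌉ = 1935
j=5: r + 4k = 2469.716636… → ⌈·⌉ = 2470
j=6: r + 5k = 3004.807545… → ⌈·⌉ = 3005
j=7: r + 6k = 3539.898454… → ⌈·⌉ = 3540
j=8: r + 7k = 4074.989363… → ⌈·⌉ = 4075
j=9: r + 8k = 4610.080272… → ⌈·⌉ = 4611
j=10: r + 9k = 5145.171181… → ⌈·⌉ = 5146
j=11: r + 10k = 5680.262090… → ⌈·⌉ = 5681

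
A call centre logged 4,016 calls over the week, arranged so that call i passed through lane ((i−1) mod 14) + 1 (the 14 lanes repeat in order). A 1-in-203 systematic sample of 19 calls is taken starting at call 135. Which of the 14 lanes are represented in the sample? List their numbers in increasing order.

2, 9

Consecutive selections differ by k = 203, so their lane numbers differ by 203 mod 14 = 7.
gcd(203, 14) = 7, so the sample visits 14/7 = 2 distinct residues mod 14.
Start 135 is lane 9; the lanes hit are 2, 9.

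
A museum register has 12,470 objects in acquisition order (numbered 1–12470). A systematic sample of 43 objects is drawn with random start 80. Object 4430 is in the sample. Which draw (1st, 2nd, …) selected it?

k = 12470/43 = 290
position = (4430 − 80)/290 + 1 = 4350/290 + 1 = 15 + 1 = 16

16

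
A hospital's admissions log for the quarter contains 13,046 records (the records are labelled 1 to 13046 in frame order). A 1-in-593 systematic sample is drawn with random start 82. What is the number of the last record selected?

12535

k = 593
22nd selection = r + (22−1)·k = 82 + 21×593 = 82 + 12453 = 12535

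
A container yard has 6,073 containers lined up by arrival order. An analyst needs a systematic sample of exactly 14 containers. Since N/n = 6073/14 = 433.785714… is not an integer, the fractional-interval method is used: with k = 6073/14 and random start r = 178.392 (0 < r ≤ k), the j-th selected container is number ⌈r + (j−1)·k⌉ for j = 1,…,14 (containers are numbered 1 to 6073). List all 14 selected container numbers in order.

j=1: r + 0k = 178.392 → ⌈·⌉ = 179
j=2: r + 1k = 612.177714… → ⌈·⌉ = 613
j=3: r + 2k = 1045.963428… → ⌈·⌉ = 1046
j=4: r + 3k = 1479.749142… → ⌈·⌉ = 1480
j=5: r + 4k = 1913.534857… → ⌈·⌉ = 1914
j=6: r + 5k = 2347.320571… → ⌈·⌉ = 2348
j=7: r + 6k = 2781.106285… → ⌈·⌉ = 2782
j=8: r + 7k = 3214.892 → ⌈·⌉ = 3215
j=9: r + 8k = 3648.677714… → ⌈·⌉ = 3649
j=10: r + 9k = 4082.463428… → ⌈·⌉ = 4083
j=11: r + 10k = 4516.249142… → ⌈·⌉ = 4517
j=12: r + 11k = 4950.034857… → ⌈·⌉ = 4951
j=13: r + 12k = 5383.820571… → ⌈·⌉ = 5384
j=14: r + 13k = 5817.606285… → ⌈·⌉ = 5818

179, 613, 1046, 1480, 1914, 2348, 2782, 3215, 3649, 4083, 4517, 4951, 5384, 5818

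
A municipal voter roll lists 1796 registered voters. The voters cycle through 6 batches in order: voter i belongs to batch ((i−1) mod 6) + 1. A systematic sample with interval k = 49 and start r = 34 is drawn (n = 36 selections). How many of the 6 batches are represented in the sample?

Consecutive selections differ by k = 49, so their batch numbers differ by 49 mod 6 = 1.
gcd(49, 6) = 1, so the sample visits 6/1 = 6 distinct residues mod 6.
Start 34 is batch 4; the batches hit are 1, 2, 3, 4, 5, 6.

6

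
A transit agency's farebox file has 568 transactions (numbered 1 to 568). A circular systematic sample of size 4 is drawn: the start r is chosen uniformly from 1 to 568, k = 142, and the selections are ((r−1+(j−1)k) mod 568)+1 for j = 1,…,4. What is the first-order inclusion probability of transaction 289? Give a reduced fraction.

1/142

For each position j, as r ranges over 1…568 the j-th selection hits every transaction exactly once, so transaction 289 is selected for exactly 4 of the 568 starts.
Inclusion probability = 4/568 = 1/142.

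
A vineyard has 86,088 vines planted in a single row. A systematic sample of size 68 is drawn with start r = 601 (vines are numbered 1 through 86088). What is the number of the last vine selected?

85423

k = 86088/68 = 1266
68th selection = r + (68−1)·k = 601 + 67×1266 = 601 + 84822 = 85423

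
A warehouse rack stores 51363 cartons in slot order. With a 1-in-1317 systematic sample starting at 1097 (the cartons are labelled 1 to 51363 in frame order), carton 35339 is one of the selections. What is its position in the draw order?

27

k = 1317
position = (35339 − 1097)/1317 + 1 = 34242/1317 + 1 = 26 + 1 = 27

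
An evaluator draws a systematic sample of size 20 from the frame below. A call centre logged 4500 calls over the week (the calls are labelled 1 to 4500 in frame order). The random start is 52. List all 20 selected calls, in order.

k = N/n = 4500/20 = 225
call 1: 52
call 2: 52 + 225 = 277
call 3: 277 + 225 = 502
call 4: 502 + 225 = 727
call 5: 727 + 225 = 952
call 6: 952 + 225 = 1177
call 7: 1177 + 225 = 1402
call 8: 1402 + 225 = 1627
call 9: 1627 + 225 = 1852
call 10: 1852 + 225 = 2077
call 11: 2077 + 225 = 2302
call 12: 2302 + 225 = 2527
call 13: 2527 + 225 = 2752
call 14: 2752 + 225 = 2977
call 15: 2977 + 225 = 3202
call 16: 3202 + 225 = 3427
call 17: 3427 + 225 = 3652
call 18: 3652 + 225 = 3877
call 19: 3877 + 225 = 4102
call 20: 4102 + 225 = 4327

52, 277, 502, 727, 952, 1177, 1402, 1627, 1852, 2077, 2302, 2527, 2752, 2977, 3202, 3427, 3652, 3877, 4102, 4327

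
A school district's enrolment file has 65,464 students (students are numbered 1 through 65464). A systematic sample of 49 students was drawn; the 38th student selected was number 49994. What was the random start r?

k = 65464/49 = 1336
r = 49994 − (38−1)×1336 = 49994 − 49432 = 562

562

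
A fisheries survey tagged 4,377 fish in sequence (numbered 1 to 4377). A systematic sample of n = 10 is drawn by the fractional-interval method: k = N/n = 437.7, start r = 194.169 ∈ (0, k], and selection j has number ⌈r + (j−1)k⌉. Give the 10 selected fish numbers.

195, 632, 1070, 1508, 1945, 2383, 2821, 3259, 3696, 4134

j=1: r + 0k = 194.169 → ⌈·⌉ = 195
j=2: r + 1k = 631.869 → ⌈·⌉ = 632
j=3: r + 2k = 1069.569 → ⌈·⌉ = 1070
j=4: r + 3k = 1507.269 → ⌈·⌉ = 1508
j=5: r + 4k = 1944.969 → ⌈·⌉ = 1945
j=6: r + 5k = 2382.669 → ⌈·⌉ = 2383
j=7: r + 6k = 2820.369 → ⌈·⌉ = 2821
j=8: r + 7k = 3258.069 → ⌈·⌉ = 3259
j=9: r + 8k = 3695.769 → ⌈·⌉ = 3696
j=10: r + 9k = 4133.469 → ⌈·⌉ = 4134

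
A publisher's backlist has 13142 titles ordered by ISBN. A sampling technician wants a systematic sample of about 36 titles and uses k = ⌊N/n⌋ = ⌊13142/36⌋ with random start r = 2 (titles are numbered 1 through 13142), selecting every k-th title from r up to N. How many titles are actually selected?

37

k = ⌊13142/36⌋ = 365
Achieved size = ⌊(13142 − 2)/365⌋ + 1 = ⌊13140/365⌋ + 1 = 36 + 1 = 37
(last selection: 2 + 36×365 = 13142 ≤ 13142; next would be 13507 > 13142)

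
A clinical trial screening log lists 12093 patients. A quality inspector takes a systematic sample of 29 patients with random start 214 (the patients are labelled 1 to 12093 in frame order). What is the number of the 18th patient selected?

7303

k = 12093/29 = 417
18th selection = r + (18−1)·k = 214 + 17×417 = 214 + 7089 = 7303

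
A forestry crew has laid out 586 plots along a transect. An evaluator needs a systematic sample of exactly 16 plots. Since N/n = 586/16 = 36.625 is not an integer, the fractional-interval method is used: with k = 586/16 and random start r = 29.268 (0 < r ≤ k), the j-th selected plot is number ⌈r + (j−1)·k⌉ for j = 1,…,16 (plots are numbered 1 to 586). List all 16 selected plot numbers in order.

j=1: r + 0k = 29.268 → ⌈·⌉ = 30
j=2: r + 1k = 65.893 → ⌈·⌉ = 66
j=3: r + 2k = 102.518 → ⌈·⌉ = 103
j=4: r + 3k = 139.143 → ⌈·⌉ = 140
j=5: r + 4k = 175.768 → ⌈·⌉ = 176
j=6: r + 5k = 212.393 → ⌈·⌉ = 213
j=7: r + 6k = 249.018 → ⌈·⌉ = 250
j=8: r + 7k = 285.643 → ⌈·⌉ = 286
j=9: r + 8k = 322.268 → ⌈·⌉ = 323
j=10: r + 9k = 358.893 → ⌈·⌉ = 359
j=11: r + 10k = 395.518 → ⌈·⌉ = 396
j=12: r + 11k = 432.143 → ⌈·⌉ = 433
j=13: r + 12k = 468.768 → ⌈·⌉ = 469
j=14: r + 13k = 505.393 → ⌈·⌉ = 506
j=15: r + 14k = 542.018 → ⌈·⌉ = 543
j=16: r + 15k = 578.643 → ⌈·⌉ = 579

30, 66, 103, 140, 176, 213, 250, 286, 323, 359, 396, 433, 469, 506, 543, 579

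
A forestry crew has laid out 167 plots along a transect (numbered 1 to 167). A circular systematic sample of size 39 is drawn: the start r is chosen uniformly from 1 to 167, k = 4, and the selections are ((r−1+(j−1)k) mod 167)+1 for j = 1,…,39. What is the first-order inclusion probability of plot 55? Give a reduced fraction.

39/167

For each position j, as r ranges over 1…167 the j-th selection hits every plot exactly once, so plot 55 is selected for exactly 39 of the 167 starts.
Inclusion probability = 39/167.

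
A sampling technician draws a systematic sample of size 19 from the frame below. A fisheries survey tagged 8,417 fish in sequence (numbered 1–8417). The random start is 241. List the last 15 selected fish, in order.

k = N/n = 8417/19 = 443
5th selection = 241 + 4×443 = 2013
6th: 2013 + 443 = 2456
7th: 2456 + 443 = 2899
8th: 2899 + 443 = 3342
9th: 3342 + 443 = 3785
10th: 3785 + 443 = 4228
11th: 4228 + 443 = 4671
12th: 4671 + 443 = 5114
13th: 5114 + 443 = 5557
14th: 5557 + 443 = 6000
15th: 6000 + 443 = 6443
16th: 6443 + 443 = 6886
17th: 6886 + 443 = 7329
18th: 7329 + 443 = 7772
19th: 7772 + 443 = 8215

2013, 2456, 2899, 3342, 3785, 4228, 4671, 5114, 5557, 6000, 6443, 6886, 7329, 7772, 8215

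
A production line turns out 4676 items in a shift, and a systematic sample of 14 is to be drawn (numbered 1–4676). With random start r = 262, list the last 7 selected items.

2600, 2934, 3268, 3602, 3936, 4270, 4604

k = N/n = 4676/14 = 334
8th selection = 262 + 7×334 = 2600
9th: 2600 + 334 = 2934
10th: 2934 + 334 = 3268
11th: 3268 + 334 = 3602
12th: 3602 + 334 = 3936
13th: 3936 + 334 = 4270
14th: 4270 + 334 = 4604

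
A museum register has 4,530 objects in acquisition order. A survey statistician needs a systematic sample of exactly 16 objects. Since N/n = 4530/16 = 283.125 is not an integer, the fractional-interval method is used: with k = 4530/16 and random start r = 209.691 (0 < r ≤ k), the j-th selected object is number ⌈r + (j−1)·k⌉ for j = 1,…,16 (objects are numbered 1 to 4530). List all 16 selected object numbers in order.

210, 493, 776, 1060, 1343, 1626, 1909, 2192, 2475, 2758, 3041, 3325, 3608, 3891, 4174, 4457

j=1: r + 0k = 209.691 → ⌈·⌉ = 210
j=2: r + 1k = 492.816 → ⌈·⌉ = 493
j=3: r + 2k = 775.941 → ⌈·⌉ = 776
j=4: r + 3k = 1059.066 → ⌈·⌉ = 1060
j=5: r + 4k = 1342.191 → ⌈·⌉ = 1343
j=6: r + 5k = 1625.316 → ⌈·⌉ = 1626
j=7: r + 6k = 1908.441 → ⌈·⌉ = 1909
j=8: r + 7k = 2191.566 → ⌈·⌉ = 2192
j=9: r + 8k = 2474.691 → ⌈·⌉ = 2475
j=10: r + 9k = 2757.816 → ⌈·⌉ = 2758
j=11: r + 10k = 3040.941 → ⌈·⌉ = 3041
j=12: r + 11k = 3324.066 → ⌈·⌉ = 3325
j=13: r + 12k = 3607.191 → ⌈·⌉ = 3608
j=14: r + 13k = 3890.316 → ⌈·⌉ = 3891
j=15: r + 14k = 4173.441 → ⌈·⌉ = 4174
j=16: r + 15k = 4456.566 → ⌈·⌉ = 4457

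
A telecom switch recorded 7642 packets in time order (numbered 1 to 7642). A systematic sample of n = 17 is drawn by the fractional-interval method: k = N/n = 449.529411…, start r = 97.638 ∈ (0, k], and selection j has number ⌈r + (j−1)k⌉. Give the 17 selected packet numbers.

j=1: r + 0k = 97.638 → ⌈·⌉ = 98
j=2: r + 1k = 547.167411… → ⌈·⌉ = 548
j=3: r + 2k = 996.696823… → ⌈·⌉ = 997
j=4: r + 3k = 1446.226235… → ⌈·⌉ = 1447
j=5: r + 4k = 1895.755647… → ⌈·⌉ = 1896
j=6: r + 5k = 2345.285058… → ⌈·⌉ = 2346
j=7: r + 6k = 2794.814470… → ⌈·⌉ = 2795
j=8: r + 7k = 3244.343882… → ⌈·⌉ = 3245
j=9: r + 8k = 3693.873294… → ⌈·⌉ = 3694
j=10: r + 9k = 4143.402705… → ⌈·⌉ = 4144
j=11: r + 10k = 4592.932117… → ⌈·⌉ = 4593
j=12: r + 11k = 5042.461529… → ⌈·⌉ = 5043
j=13: r + 12k = 5491.990941… → ⌈·⌉ = 5492
j=14: r + 13k = 5941.520352… → ⌈·⌉ = 5942
j=15: r + 14k = 6391.049764… → ⌈·⌉ = 6392
j=16: r + 15k = 6840.579176… → ⌈·⌉ = 6841
j=17: r + 16k = 7290.108588… → ⌈·⌉ = 7291

98, 548, 997, 1447, 1896, 2346, 2795, 3245, 3694, 4144, 4593, 5043, 5492, 5942, 6392, 6841, 7291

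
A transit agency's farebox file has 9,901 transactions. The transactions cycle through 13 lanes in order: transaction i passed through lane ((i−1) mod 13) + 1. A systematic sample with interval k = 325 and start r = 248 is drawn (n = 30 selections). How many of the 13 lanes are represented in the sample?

Consecutive selections differ by k = 325, so their lane numbers differ by 325 mod 13 = 0.
gcd(325, 13) = 13, so the sample visits 13/13 = 1 distinct residues mod 13.
Start 248 is lane 1; the lanes hit are 1.

1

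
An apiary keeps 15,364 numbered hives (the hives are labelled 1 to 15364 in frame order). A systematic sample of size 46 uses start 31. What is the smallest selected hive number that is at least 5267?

k = 15364/46 = 334
Steps past start: ⌈(5267 − 31)/334⌉ = ⌈5236/334⌉ = 16
Selected hive: 31 + 16×334 = 5375

5375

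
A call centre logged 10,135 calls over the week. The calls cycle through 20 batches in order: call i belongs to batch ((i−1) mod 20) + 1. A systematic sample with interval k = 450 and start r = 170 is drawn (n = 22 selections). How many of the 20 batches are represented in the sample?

2

Consecutive selections differ by k = 450, so their batch numbers differ by 450 mod 20 = 10.
gcd(450, 20) = 10, so the sample visits 20/10 = 2 distinct residues mod 20.
Start 170 is batch 10; the batches hit are 10, 20.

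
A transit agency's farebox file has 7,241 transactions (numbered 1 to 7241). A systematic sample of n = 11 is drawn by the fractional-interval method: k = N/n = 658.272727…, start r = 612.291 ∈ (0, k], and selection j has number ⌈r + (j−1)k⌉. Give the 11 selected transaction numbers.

613, 1271, 1929, 2588, 3246, 3904, 4562, 5221, 5879, 6537, 7196

j=1: r + 0k = 612.291 → ⌈·⌉ = 613
j=2: r + 1k = 1270.563727… → ⌈·⌉ = 1271
j=3: r + 2k = 1928.836454… → ⌈·⌉ = 1929
j=4: r + 3k = 2587.109181… → ⌈·⌉ = 2588
j=5: r + 4k = 3245.381909… → ⌈·⌉ = 3246
j=6: r + 5k = 3903.654636… → ⌈·⌉ = 3904
j=7: r + 6k = 4561.927363… → ⌈·⌉ = 4562
j=8: r + 7k = 5220.200090… → ⌈·⌉ = 5221
j=9: r + 8k = 5878.472818… → ⌈·⌉ = 5879
j=10: r + 9k = 6536.745545… → ⌈·⌉ = 6537
j=11: r + 10k = 7195.018272… → ⌈·⌉ = 7196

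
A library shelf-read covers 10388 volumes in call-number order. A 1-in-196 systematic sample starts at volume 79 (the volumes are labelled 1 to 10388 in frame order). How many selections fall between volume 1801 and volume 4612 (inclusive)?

k = 196
First selection ≥ 1801: 79 + ⌈(1801−79)/196⌉·196 = 79 + 9×196 = 1843
Last selection ≤ 4612: 79 + ⌊(4612−79)/196⌋·196 = 79 + 23×196 = 4587
Count = 23 − 9 + 1 = 15

15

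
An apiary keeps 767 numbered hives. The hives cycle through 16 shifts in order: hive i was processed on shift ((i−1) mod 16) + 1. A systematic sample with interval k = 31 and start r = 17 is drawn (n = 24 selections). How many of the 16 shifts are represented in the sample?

16

Consecutive selections differ by k = 31, so their shift numbers differ by 31 mod 16 = 15.
gcd(31, 16) = 1, so the sample visits 16/1 = 16 distinct residues mod 16.
Start 17 is shift 1; the shifts hit are 1, 2, 3, 4, 5, 6, 7, 8, 9, 10, 11, 12, 13, 14, 15, 16.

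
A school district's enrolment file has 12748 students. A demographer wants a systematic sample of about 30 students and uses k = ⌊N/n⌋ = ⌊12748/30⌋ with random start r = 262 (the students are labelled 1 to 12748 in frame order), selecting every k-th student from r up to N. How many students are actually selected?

k = ⌊12748/30⌋ = 424
Achieved size = ⌊(12748 − 262)/424⌋ + 1 = ⌊12486/424⌋ + 1 = 29 + 1 = 30
(last selection: 262 + 29×424 = 12558 ≤ 12748; next would be 12982 > 12748)

30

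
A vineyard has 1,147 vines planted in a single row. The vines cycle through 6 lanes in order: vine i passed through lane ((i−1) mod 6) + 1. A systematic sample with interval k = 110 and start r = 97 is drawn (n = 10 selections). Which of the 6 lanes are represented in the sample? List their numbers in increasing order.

Consecutive selections differ by k = 110, so their lane numbers differ by 110 mod 6 = 2.
gcd(110, 6) = 2, so the sample visits 6/2 = 3 distinct residues mod 6.
Start 97 is lane 1; the lanes hit are 1, 3, 5.

1, 3, 5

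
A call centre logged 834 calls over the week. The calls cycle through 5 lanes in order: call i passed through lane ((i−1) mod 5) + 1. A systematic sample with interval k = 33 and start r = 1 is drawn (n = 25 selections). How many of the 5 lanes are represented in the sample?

5

Consecutive selections differ by k = 33, so their lane numbers differ by 33 mod 5 = 3.
gcd(33, 5) = 1, so the sample visits 5/1 = 5 distinct residues mod 5.
Start 1 is lane 1; the lanes hit are 1, 2, 3, 4, 5.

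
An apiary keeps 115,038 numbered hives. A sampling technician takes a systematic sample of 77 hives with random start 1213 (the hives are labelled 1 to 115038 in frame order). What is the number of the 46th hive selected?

68443

k = 115038/77 = 1494
46th selection = r + (46−1)·k = 1213 + 45×1494 = 1213 + 67230 = 68443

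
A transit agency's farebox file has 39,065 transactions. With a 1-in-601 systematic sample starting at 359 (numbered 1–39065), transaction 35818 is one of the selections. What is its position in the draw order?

k = 601
position = (35818 − 359)/601 + 1 = 35459/601 + 1 = 59 + 1 = 60

60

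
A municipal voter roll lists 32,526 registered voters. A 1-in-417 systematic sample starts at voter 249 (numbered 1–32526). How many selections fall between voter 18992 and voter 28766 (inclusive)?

24

k = 417
First selection ≥ 18992: 249 + ⌈(18992−249)/417⌉·417 = 249 + 45×417 = 19014
Last selection ≤ 28766: 249 + ⌊(28766−249)/417⌋·417 = 249 + 68×417 = 28605
Count = 68 − 45 + 1 = 24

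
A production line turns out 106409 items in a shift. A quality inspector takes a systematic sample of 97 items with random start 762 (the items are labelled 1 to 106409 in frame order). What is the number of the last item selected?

k = 106409/97 = 1097
97th selection = r + (97−1)·k = 762 + 96×1097 = 762 + 105312 = 106074

106074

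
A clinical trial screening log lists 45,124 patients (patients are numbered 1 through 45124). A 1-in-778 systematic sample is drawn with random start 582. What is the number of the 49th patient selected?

k = 778
49th selection = r + (49−1)·k = 582 + 48×778 = 582 + 37344 = 37926

37926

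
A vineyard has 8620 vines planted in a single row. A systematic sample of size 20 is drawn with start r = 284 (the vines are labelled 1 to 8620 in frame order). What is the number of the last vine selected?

8473

k = 8620/20 = 431
20th selection = r + (20−1)·k = 284 + 19×431 = 284 + 8189 = 8473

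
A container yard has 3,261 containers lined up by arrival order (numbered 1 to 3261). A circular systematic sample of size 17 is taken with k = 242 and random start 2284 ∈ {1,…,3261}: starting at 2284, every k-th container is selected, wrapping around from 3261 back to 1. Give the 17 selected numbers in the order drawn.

2284, 2526, 2768, 3010, 3252, 233, 475, 717, 959, 1201, 1443, 1685, 1927, 2169, 2411, 2653, 2895

Selection 1: 2284
Selection 2: 2284 + 242 = 2526
Selection 3: 2526 + 242 = 2768
Selection 4: 2768 + 242 = 3010
Selection 5: 3010 + 242 = 3252
Selection 6: 3252 + 242 = 3494 → 3494 − 3261 = 233
Selection 7: 233 + 242 = 475
Selection 8: 475 + 242 = 717
Selection 9: 717 + 242 = 959
Selection 10: 959 + 242 = 1201
Selection 11: 1201 + 242 = 1443
Selection 12: 1443 + 242 = 1685
Selection 13: 1685 + 242 = 1927
Selection 14: 1927 + 242 = 2169
Selection 15: 2169 + 242 = 2411
Selection 16: 2411 + 242 = 2653
Selection 17: 2653 + 242 = 2895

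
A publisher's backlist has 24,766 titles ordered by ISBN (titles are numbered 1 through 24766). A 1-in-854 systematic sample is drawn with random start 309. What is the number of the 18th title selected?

14827

k = 854
18th selection = r + (18−1)·k = 309 + 17×854 = 309 + 14518 = 14827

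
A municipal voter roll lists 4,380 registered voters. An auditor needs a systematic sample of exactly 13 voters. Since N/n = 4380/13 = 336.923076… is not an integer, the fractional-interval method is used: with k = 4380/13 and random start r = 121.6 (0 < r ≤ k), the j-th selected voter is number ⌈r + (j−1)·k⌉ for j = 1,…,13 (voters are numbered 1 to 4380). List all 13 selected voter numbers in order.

122, 459, 796, 1133, 1470, 1807, 2144, 2481, 2817, 3154, 3491, 3828, 4165

j=1: r + 0k = 121.6 → ⌈·⌉ = 122
j=2: r + 1k = 458.523076… → ⌈·⌉ = 459
j=3: r + 2k = 795.446153… → ⌈·⌉ = 796
j=4: r + 3k = 1132.369230… → ⌈·⌉ = 1133
j=5: r + 4k = 1469.292307… → ⌈·⌉ = 1470
j=6: r + 5k = 1806.215384… → ⌈·⌉ = 1807
j=7: r + 6k = 2143.138461… → ⌈·⌉ = 2144
j=8: r + 7k = 2480.061538… → ⌈·⌉ = 2481
j=9: r + 8k = 2816.984615… → ⌈·⌉ = 2817
j=10: r + 9k = 3153.907692… → ⌈·⌉ = 3154
j=11: r + 10k = 3490.830769… → ⌈·⌉ = 3491
j=12: r + 11k = 3827.753846… → ⌈·⌉ = 3828
j=13: r + 12k = 4164.676923… → ⌈·⌉ = 4165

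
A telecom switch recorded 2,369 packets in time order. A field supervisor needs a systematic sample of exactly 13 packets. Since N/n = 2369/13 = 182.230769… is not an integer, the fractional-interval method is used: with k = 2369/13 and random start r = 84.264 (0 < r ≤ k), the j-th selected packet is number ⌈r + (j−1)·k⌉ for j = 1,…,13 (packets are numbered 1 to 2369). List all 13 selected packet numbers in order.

j=1: r + 0k = 84.264 → ⌈·⌉ = 85
j=2: r + 1k = 266.494769… → ⌈·⌉ = 267
j=3: r + 2k = 448.725538… → ⌈·⌉ = 449
j=4: r + 3k = 630.956307… → ⌈·⌉ = 631
j=5: r + 4k = 813.187076… → ⌈·⌉ = 814
j=6: r + 5k = 995.417846… → ⌈·⌉ = 996
j=7: r + 6k = 1177.648615… → ⌈·⌉ = 1178
j=8: r + 7k = 1359.879384… → ⌈·⌉ = 1360
j=9: r + 8k = 1542.110153… → ⌈·⌉ = 1543
j=10: r + 9k = 1724.340923… → ⌈·⌉ = 1725
j=11: r + 10k = 1906.571692… → ⌈·⌉ = 1907
j=12: r + 11k = 2088.802461… → ⌈·⌉ = 2089
j=13: r + 12k = 2271.033230… → ⌈·⌉ = 2272

85, 267, 449, 631, 814, 996, 1178, 1360, 1543, 1725, 1907, 2089, 2272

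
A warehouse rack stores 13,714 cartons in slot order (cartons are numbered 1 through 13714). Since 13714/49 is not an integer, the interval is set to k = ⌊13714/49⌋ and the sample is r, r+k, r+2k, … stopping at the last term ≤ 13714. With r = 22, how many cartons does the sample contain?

50

k = ⌊13714/49⌋ = 279
Achieved size = ⌊(13714 − 22)/279⌋ + 1 = ⌊13692/279⌋ + 1 = 49 + 1 = 50
(last selection: 22 + 49×279 = 13693 ≤ 13714; next would be 13972 > 13714)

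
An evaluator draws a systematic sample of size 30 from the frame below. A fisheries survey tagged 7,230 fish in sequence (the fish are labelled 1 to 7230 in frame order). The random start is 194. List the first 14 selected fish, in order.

194, 435, 676, 917, 1158, 1399, 1640, 1881, 2122, 2363, 2604, 2845, 3086, 3327

k = N/n = 7230/30 = 241
fish 1: 194
fish 2: 194 + 241 = 435
fish 3: 435 + 241 = 676
fish 4: 676 + 241 = 917
fish 5: 917 + 241 = 1158
fish 6: 1158 + 241 = 1399
fish 7: 1399 + 241 = 1640
fish 8: 1640 + 241 = 1881
fish 9: 1881 + 241 = 2122
fish 10: 2122 + 241 = 2363
fish 11: 2363 + 241 = 2604
fish 12: 2604 + 241 = 2845
fish 13: 2845 + 241 = 3086
fish 14: 3086 + 241 = 3327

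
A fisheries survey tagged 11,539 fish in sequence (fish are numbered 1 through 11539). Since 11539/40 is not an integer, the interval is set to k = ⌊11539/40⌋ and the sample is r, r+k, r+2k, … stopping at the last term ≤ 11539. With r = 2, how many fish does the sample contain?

41

k = ⌊11539/40⌋ = 288
Achieved size = ⌊(11539 − 2)/288⌋ + 1 = ⌊11537/288⌋ + 1 = 40 + 1 = 41
(last selection: 2 + 40×288 = 11522 ≤ 11539; next would be 11810 > 11539)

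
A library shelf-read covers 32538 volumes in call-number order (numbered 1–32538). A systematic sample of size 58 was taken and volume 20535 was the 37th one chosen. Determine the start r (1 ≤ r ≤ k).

k = 32538/58 = 561
r = 20535 − (37−1)×561 = 20535 − 20196 = 339

339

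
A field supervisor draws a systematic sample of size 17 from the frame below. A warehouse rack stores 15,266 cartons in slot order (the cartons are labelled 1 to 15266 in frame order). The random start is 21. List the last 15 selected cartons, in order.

1817, 2715, 3613, 4511, 5409, 6307, 7205, 8103, 9001, 9899, 10797, 11695, 12593, 13491, 14389

k = N/n = 15266/17 = 898
3rd selection = 21 + 2×898 = 1817
4th: 1817 + 898 = 2715
5th: 2715 + 898 = 3613
6th: 3613 + 898 = 4511
7th: 4511 + 898 = 5409
8th: 5409 + 898 = 6307
9th: 6307 + 898 = 7205
10th: 7205 + 898 = 8103
11th: 8103 + 898 = 9001
12th: 9001 + 898 = 9899
13th: 9899 + 898 = 10797
14th: 10797 + 898 = 11695
15th: 11695 + 898 = 12593
16th: 12593 + 898 = 13491
17th: 13491 + 898 = 14389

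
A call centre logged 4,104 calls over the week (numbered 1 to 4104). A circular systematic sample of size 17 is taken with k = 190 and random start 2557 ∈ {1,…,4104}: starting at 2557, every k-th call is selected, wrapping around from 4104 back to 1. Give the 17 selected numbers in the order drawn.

Selection 1: 2557
Selection 2: 2557 + 190 = 2747
Selection 3: 2747 + 190 = 2937
Selection 4: 2937 + 190 = 3127
Selection 5: 3127 + 190 = 3317
Selection 6: 3317 + 190 = 3507
Selection 7: 3507 + 190 = 3697
Selection 8: 3697 + 190 = 3887
Selection 9: 3887 + 190 = 4077
Selection 10: 4077 + 190 = 4267 → 4267 − 4104 = 163
Selection 11: 163 + 190 = 353
Selection 12: 353 + 190 = 543
Selection 13: 543 + 190 = 733
Selection 14: 733 + 190 = 923
Selection 15: 923 + 190 = 1113
Selection 16: 1113 + 190 = 1303
Selection 17: 1303 + 190 = 1493

2557, 2747, 2937, 3127, 3317, 3507, 3697, 3887, 4077, 163, 353, 543, 733, 923, 1113, 1303, 1493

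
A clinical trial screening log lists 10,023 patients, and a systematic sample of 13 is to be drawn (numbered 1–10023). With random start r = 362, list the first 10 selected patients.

k = N/n = 10023/13 = 771
patient 1: 362
patient 2: 362 + 771 = 1133
patient 3: 1133 + 771 = 1904
patient 4: 1904 + 771 = 2675
patient 5: 2675 + 771 = 3446
patient 6: 3446 + 771 = 4217
patient 7: 4217 + 771 = 4988
patient 8: 4988 + 771 = 5759
patient 9: 5759 + 771 = 6530
patient 10: 6530 + 771 = 7301

362, 1133, 1904, 2675, 3446, 4217, 4988, 5759, 6530, 7301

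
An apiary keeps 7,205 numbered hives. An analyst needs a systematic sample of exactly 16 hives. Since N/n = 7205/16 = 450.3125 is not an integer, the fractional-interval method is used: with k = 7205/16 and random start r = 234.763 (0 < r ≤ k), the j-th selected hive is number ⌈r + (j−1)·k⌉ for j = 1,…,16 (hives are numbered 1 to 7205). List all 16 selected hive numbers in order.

235, 686, 1136, 1586, 2037, 2487, 2937, 3387, 3838, 4288, 4738, 5189, 5639, 6089, 6540, 6990

j=1: r + 0k = 234.763 → ⌈·⌉ = 235
j=2: r + 1k = 685.0755 → ⌈·⌉ = 686
j=3: r + 2k = 1135.388 → ⌈·⌉ = 1136
j=4: r + 3k = 1585.7005 → ⌈·⌉ = 1586
j=5: r + 4k = 2036.013 → ⌈·⌉ = 2037
j=6: r + 5k = 2486.3255 → ⌈·⌉ = 2487
j=7: r + 6k = 2936.638 → ⌈·⌉ = 2937
j=8: r + 7k = 3386.9505 → ⌈·⌉ = 3387
j=9: r + 8k = 3837.263 → ⌈·⌉ = 3838
j=10: r + 9k = 4287.5755 → ⌈·⌉ = 4288
j=11: r + 10k = 4737.888 → ⌈·⌉ = 4738
j=12: r + 11k = 5188.2005 → ⌈·⌉ = 5189
j=13: r + 12k = 5638.513 → ⌈·⌉ = 5639
j=14: r + 13k = 6088.8255 → ⌈·⌉ = 6089
j=15: r + 14k = 6539.138 → ⌈·⌉ = 6540
j=16: r + 15k = 6989.4505 → ⌈·⌉ = 6990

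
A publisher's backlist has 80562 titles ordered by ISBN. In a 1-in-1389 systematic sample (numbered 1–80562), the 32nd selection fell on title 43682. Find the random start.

k = 1389
r = 43682 − (32−1)×1389 = 43682 − 43059 = 623

623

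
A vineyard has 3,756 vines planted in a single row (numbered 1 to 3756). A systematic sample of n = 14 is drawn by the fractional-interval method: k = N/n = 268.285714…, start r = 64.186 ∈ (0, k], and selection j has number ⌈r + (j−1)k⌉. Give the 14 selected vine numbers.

65, 333, 601, 870, 1138, 1406, 1674, 1943, 2211, 2479, 2748, 3016, 3284, 3552

j=1: r + 0k = 64.186 → ⌈·⌉ = 65
j=2: r + 1k = 332.471714… → ⌈·⌉ = 333
j=3: r + 2k = 600.757428… → ⌈·⌉ = 601
j=4: r + 3k = 869.043142… → ⌈·⌉ = 870
j=5: r + 4k = 1137.328857… → ⌈·⌉ = 1138
j=6: r + 5k = 1405.614571… → ⌈·⌉ = 1406
j=7: r + 6k = 1673.900285… → ⌈·⌉ = 1674
j=8: r + 7k = 1942.186 → ⌈·⌉ = 1943
j=9: r + 8k = 2210.471714… → ⌈·⌉ = 2211
j=10: r + 9k = 2478.757428… → ⌈·⌉ = 2479
j=11: r + 10k = 2747.043142… → ⌈·⌉ = 2748
j=12: r + 11k = 3015.328857… → ⌈·⌉ = 3016
j=13: r + 12k = 3283.614571… → ⌈·⌉ = 3284
j=14: r + 13k = 3551.900285… → ⌈·⌉ = 3552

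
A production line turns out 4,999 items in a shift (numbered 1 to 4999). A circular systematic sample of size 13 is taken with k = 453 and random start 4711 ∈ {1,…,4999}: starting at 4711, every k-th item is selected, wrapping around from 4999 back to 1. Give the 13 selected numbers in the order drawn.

4711, 165, 618, 1071, 1524, 1977, 2430, 2883, 3336, 3789, 4242, 4695, 149

Selection 1: 4711
Selection 2: 4711 + 453 = 5164 → 5164 − 4999 = 165
Selection 3: 165 + 453 = 618
Selection 4: 618 + 453 = 1071
Selection 5: 1071 + 453 = 1524
Selection 6: 1524 + 453 = 1977
Selection 7: 1977 + 453 = 2430
Selection 8: 2430 + 453 = 2883
Selection 9: 2883 + 453 = 3336
Selection 10: 3336 + 453 = 3789
Selection 11: 3789 + 453 = 4242
Selection 12: 4242 + 453 = 4695
Selection 13: 4695 + 453 = 5148 → 5148 − 4999 = 149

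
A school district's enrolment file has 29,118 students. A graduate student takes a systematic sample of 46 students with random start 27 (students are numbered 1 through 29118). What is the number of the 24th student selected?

14586

k = 29118/46 = 633
24th selection = r + (24−1)·k = 27 + 23×633 = 27 + 14559 = 14586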